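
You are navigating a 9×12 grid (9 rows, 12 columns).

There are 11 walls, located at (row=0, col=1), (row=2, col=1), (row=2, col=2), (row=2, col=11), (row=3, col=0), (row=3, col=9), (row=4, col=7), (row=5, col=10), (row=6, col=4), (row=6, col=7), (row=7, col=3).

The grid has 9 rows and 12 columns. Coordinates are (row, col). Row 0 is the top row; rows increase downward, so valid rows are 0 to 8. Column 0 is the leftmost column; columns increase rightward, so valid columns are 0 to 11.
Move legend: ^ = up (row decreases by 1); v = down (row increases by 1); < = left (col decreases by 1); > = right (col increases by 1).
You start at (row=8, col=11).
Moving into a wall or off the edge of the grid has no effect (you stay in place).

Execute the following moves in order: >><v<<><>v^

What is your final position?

Start: (row=8, col=11)
  > (right): blocked, stay at (row=8, col=11)
  > (right): blocked, stay at (row=8, col=11)
  < (left): (row=8, col=11) -> (row=8, col=10)
  v (down): blocked, stay at (row=8, col=10)
  < (left): (row=8, col=10) -> (row=8, col=9)
  < (left): (row=8, col=9) -> (row=8, col=8)
  > (right): (row=8, col=8) -> (row=8, col=9)
  < (left): (row=8, col=9) -> (row=8, col=8)
  > (right): (row=8, col=8) -> (row=8, col=9)
  v (down): blocked, stay at (row=8, col=9)
  ^ (up): (row=8, col=9) -> (row=7, col=9)
Final: (row=7, col=9)

Answer: Final position: (row=7, col=9)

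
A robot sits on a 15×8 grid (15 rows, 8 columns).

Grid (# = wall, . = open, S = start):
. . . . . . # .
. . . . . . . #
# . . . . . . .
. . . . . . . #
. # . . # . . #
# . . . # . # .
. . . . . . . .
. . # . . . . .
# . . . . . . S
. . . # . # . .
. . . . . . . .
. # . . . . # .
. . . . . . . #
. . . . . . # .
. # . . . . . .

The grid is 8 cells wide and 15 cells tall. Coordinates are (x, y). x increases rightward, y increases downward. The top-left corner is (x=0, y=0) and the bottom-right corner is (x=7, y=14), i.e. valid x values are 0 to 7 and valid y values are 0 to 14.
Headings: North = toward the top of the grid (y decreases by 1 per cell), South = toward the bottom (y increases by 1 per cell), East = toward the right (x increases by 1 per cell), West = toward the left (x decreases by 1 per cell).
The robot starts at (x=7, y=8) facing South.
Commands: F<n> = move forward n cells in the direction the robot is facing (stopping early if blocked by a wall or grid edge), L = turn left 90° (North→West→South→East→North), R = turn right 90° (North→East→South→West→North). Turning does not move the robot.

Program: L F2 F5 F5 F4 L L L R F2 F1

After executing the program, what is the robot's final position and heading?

Answer: Final position: (x=4, y=8), facing West

Derivation:
Start: (x=7, y=8), facing South
  L: turn left, now facing East
  F2: move forward 0/2 (blocked), now at (x=7, y=8)
  F5: move forward 0/5 (blocked), now at (x=7, y=8)
  F5: move forward 0/5 (blocked), now at (x=7, y=8)
  F4: move forward 0/4 (blocked), now at (x=7, y=8)
  L: turn left, now facing North
  L: turn left, now facing West
  L: turn left, now facing South
  R: turn right, now facing West
  F2: move forward 2, now at (x=5, y=8)
  F1: move forward 1, now at (x=4, y=8)
Final: (x=4, y=8), facing West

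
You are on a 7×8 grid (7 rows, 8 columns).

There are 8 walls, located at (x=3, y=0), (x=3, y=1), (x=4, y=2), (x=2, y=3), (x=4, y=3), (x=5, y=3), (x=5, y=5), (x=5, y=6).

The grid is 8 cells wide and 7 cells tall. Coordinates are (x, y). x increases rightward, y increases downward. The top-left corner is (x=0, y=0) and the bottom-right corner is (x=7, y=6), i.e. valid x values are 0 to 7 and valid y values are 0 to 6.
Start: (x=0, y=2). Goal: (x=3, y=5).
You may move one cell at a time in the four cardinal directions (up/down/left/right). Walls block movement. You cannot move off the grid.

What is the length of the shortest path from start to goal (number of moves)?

Answer: Shortest path length: 6

Derivation:
BFS from (x=0, y=2) until reaching (x=3, y=5):
  Distance 0: (x=0, y=2)
  Distance 1: (x=0, y=1), (x=1, y=2), (x=0, y=3)
  Distance 2: (x=0, y=0), (x=1, y=1), (x=2, y=2), (x=1, y=3), (x=0, y=4)
  Distance 3: (x=1, y=0), (x=2, y=1), (x=3, y=2), (x=1, y=4), (x=0, y=5)
  Distance 4: (x=2, y=0), (x=3, y=3), (x=2, y=4), (x=1, y=5), (x=0, y=6)
  Distance 5: (x=3, y=4), (x=2, y=5), (x=1, y=6)
  Distance 6: (x=4, y=4), (x=3, y=5), (x=2, y=6)  <- goal reached here
One shortest path (6 moves): (x=0, y=2) -> (x=1, y=2) -> (x=2, y=2) -> (x=3, y=2) -> (x=3, y=3) -> (x=3, y=4) -> (x=3, y=5)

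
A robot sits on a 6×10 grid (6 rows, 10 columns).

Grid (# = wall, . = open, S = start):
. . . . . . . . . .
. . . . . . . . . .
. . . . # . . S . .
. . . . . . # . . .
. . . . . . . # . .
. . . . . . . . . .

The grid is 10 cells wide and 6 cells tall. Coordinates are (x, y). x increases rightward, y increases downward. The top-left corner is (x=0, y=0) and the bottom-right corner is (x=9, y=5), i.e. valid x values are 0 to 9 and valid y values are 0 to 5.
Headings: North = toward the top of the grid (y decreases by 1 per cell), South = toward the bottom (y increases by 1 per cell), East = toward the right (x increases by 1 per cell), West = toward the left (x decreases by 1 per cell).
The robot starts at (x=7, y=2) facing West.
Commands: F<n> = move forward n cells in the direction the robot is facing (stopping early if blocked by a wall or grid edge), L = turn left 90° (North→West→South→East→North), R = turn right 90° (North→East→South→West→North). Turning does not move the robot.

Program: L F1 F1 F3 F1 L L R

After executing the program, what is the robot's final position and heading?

Start: (x=7, y=2), facing West
  L: turn left, now facing South
  F1: move forward 1, now at (x=7, y=3)
  F1: move forward 0/1 (blocked), now at (x=7, y=3)
  F3: move forward 0/3 (blocked), now at (x=7, y=3)
  F1: move forward 0/1 (blocked), now at (x=7, y=3)
  L: turn left, now facing East
  L: turn left, now facing North
  R: turn right, now facing East
Final: (x=7, y=3), facing East

Answer: Final position: (x=7, y=3), facing East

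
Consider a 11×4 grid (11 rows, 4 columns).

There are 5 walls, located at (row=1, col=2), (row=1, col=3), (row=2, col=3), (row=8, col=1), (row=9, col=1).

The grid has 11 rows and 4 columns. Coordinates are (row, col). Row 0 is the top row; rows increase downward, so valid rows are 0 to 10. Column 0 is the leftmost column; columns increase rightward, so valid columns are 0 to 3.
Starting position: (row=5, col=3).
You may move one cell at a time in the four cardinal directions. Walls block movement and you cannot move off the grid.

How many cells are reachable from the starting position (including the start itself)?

Answer: Reachable cells: 39

Derivation:
BFS flood-fill from (row=5, col=3):
  Distance 0: (row=5, col=3)
  Distance 1: (row=4, col=3), (row=5, col=2), (row=6, col=3)
  Distance 2: (row=3, col=3), (row=4, col=2), (row=5, col=1), (row=6, col=2), (row=7, col=3)
  Distance 3: (row=3, col=2), (row=4, col=1), (row=5, col=0), (row=6, col=1), (row=7, col=2), (row=8, col=3)
  Distance 4: (row=2, col=2), (row=3, col=1), (row=4, col=0), (row=6, col=0), (row=7, col=1), (row=8, col=2), (row=9, col=3)
  Distance 5: (row=2, col=1), (row=3, col=0), (row=7, col=0), (row=9, col=2), (row=10, col=3)
  Distance 6: (row=1, col=1), (row=2, col=0), (row=8, col=0), (row=10, col=2)
  Distance 7: (row=0, col=1), (row=1, col=0), (row=9, col=0), (row=10, col=1)
  Distance 8: (row=0, col=0), (row=0, col=2), (row=10, col=0)
  Distance 9: (row=0, col=3)
Total reachable: 39 (grid has 39 open cells total)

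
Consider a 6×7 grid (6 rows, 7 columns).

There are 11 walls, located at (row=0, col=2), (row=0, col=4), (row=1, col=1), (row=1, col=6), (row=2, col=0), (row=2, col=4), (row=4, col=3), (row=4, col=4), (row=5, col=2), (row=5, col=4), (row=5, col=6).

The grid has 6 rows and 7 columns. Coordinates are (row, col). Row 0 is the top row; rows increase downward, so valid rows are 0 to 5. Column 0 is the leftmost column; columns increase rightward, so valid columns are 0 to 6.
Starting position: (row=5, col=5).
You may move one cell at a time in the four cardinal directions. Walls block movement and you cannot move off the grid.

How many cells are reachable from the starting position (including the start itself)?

Answer: Reachable cells: 27

Derivation:
BFS flood-fill from (row=5, col=5):
  Distance 0: (row=5, col=5)
  Distance 1: (row=4, col=5)
  Distance 2: (row=3, col=5), (row=4, col=6)
  Distance 3: (row=2, col=5), (row=3, col=4), (row=3, col=6)
  Distance 4: (row=1, col=5), (row=2, col=6), (row=3, col=3)
  Distance 5: (row=0, col=5), (row=1, col=4), (row=2, col=3), (row=3, col=2)
  Distance 6: (row=0, col=6), (row=1, col=3), (row=2, col=2), (row=3, col=1), (row=4, col=2)
  Distance 7: (row=0, col=3), (row=1, col=2), (row=2, col=1), (row=3, col=0), (row=4, col=1)
  Distance 8: (row=4, col=0), (row=5, col=1)
  Distance 9: (row=5, col=0)
Total reachable: 27 (grid has 31 open cells total)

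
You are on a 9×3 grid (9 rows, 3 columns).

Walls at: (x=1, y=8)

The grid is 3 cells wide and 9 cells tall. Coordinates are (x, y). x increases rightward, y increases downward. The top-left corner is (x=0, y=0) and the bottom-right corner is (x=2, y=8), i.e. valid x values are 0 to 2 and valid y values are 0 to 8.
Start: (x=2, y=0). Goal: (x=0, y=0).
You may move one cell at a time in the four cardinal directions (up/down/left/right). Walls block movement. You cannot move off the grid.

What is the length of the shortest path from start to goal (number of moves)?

Answer: Shortest path length: 2

Derivation:
BFS from (x=2, y=0) until reaching (x=0, y=0):
  Distance 0: (x=2, y=0)
  Distance 1: (x=1, y=0), (x=2, y=1)
  Distance 2: (x=0, y=0), (x=1, y=1), (x=2, y=2)  <- goal reached here
One shortest path (2 moves): (x=2, y=0) -> (x=1, y=0) -> (x=0, y=0)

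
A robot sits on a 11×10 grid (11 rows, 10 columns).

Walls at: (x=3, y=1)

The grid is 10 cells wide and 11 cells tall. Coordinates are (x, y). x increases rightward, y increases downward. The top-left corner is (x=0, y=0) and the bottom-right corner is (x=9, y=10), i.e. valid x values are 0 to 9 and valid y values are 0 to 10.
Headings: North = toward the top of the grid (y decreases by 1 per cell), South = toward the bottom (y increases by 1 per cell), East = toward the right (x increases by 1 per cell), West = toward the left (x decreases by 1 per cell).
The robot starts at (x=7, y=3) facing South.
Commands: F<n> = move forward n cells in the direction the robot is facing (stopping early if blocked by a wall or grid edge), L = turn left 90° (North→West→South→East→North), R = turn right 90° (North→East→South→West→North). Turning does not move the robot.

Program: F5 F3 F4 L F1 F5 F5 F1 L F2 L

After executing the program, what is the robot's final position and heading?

Start: (x=7, y=3), facing South
  F5: move forward 5, now at (x=7, y=8)
  F3: move forward 2/3 (blocked), now at (x=7, y=10)
  F4: move forward 0/4 (blocked), now at (x=7, y=10)
  L: turn left, now facing East
  F1: move forward 1, now at (x=8, y=10)
  F5: move forward 1/5 (blocked), now at (x=9, y=10)
  F5: move forward 0/5 (blocked), now at (x=9, y=10)
  F1: move forward 0/1 (blocked), now at (x=9, y=10)
  L: turn left, now facing North
  F2: move forward 2, now at (x=9, y=8)
  L: turn left, now facing West
Final: (x=9, y=8), facing West

Answer: Final position: (x=9, y=8), facing West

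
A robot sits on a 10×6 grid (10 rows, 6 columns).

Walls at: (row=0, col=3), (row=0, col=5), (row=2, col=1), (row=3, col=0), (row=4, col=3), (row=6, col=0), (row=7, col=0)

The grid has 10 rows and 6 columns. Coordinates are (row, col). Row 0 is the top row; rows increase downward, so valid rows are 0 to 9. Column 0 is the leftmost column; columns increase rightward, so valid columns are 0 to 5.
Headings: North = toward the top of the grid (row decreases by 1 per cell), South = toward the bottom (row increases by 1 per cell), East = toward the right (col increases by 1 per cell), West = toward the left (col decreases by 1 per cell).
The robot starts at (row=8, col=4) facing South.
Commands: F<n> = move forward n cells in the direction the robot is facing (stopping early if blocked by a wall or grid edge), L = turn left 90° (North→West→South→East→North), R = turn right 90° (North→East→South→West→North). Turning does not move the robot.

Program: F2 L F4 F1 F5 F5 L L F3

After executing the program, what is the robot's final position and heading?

Answer: Final position: (row=9, col=2), facing West

Derivation:
Start: (row=8, col=4), facing South
  F2: move forward 1/2 (blocked), now at (row=9, col=4)
  L: turn left, now facing East
  F4: move forward 1/4 (blocked), now at (row=9, col=5)
  F1: move forward 0/1 (blocked), now at (row=9, col=5)
  F5: move forward 0/5 (blocked), now at (row=9, col=5)
  F5: move forward 0/5 (blocked), now at (row=9, col=5)
  L: turn left, now facing North
  L: turn left, now facing West
  F3: move forward 3, now at (row=9, col=2)
Final: (row=9, col=2), facing West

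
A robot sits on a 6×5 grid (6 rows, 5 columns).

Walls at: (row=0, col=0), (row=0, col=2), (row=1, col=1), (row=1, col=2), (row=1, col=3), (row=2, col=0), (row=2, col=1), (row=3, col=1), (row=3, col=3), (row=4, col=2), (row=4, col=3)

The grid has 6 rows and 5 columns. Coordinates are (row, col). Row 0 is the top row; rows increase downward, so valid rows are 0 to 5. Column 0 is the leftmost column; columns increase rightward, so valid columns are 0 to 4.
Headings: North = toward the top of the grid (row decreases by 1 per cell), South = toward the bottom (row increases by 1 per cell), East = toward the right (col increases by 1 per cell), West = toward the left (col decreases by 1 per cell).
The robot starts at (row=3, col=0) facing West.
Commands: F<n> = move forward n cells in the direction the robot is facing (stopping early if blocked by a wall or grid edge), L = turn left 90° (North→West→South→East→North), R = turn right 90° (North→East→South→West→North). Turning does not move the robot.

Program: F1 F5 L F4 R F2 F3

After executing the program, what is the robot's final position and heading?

Start: (row=3, col=0), facing West
  F1: move forward 0/1 (blocked), now at (row=3, col=0)
  F5: move forward 0/5 (blocked), now at (row=3, col=0)
  L: turn left, now facing South
  F4: move forward 2/4 (blocked), now at (row=5, col=0)
  R: turn right, now facing West
  F2: move forward 0/2 (blocked), now at (row=5, col=0)
  F3: move forward 0/3 (blocked), now at (row=5, col=0)
Final: (row=5, col=0), facing West

Answer: Final position: (row=5, col=0), facing West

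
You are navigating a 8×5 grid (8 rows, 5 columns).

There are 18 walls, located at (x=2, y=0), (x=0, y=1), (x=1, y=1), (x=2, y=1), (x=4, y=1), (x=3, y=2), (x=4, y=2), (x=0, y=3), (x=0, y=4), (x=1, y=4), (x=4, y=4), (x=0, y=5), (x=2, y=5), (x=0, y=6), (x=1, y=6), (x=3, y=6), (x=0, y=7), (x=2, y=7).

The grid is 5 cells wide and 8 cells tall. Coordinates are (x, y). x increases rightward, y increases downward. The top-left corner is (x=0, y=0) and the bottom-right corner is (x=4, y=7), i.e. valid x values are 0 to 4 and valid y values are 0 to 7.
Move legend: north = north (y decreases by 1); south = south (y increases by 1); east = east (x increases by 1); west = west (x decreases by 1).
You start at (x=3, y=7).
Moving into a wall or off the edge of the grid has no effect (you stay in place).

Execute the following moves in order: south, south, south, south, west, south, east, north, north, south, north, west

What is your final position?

Answer: Final position: (x=3, y=5)

Derivation:
Start: (x=3, y=7)
  [×4]south (south): blocked, stay at (x=3, y=7)
  west (west): blocked, stay at (x=3, y=7)
  south (south): blocked, stay at (x=3, y=7)
  east (east): (x=3, y=7) -> (x=4, y=7)
  north (north): (x=4, y=7) -> (x=4, y=6)
  north (north): (x=4, y=6) -> (x=4, y=5)
  south (south): (x=4, y=5) -> (x=4, y=6)
  north (north): (x=4, y=6) -> (x=4, y=5)
  west (west): (x=4, y=5) -> (x=3, y=5)
Final: (x=3, y=5)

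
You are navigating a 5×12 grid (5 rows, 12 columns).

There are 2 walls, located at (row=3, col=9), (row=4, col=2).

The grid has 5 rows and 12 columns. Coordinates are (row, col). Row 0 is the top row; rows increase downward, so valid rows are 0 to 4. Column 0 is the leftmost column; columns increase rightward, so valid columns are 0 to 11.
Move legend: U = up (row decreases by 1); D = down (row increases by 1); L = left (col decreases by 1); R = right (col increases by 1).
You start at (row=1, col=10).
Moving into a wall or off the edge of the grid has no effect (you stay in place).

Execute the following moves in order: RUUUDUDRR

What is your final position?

Answer: Final position: (row=1, col=11)

Derivation:
Start: (row=1, col=10)
  R (right): (row=1, col=10) -> (row=1, col=11)
  U (up): (row=1, col=11) -> (row=0, col=11)
  U (up): blocked, stay at (row=0, col=11)
  U (up): blocked, stay at (row=0, col=11)
  D (down): (row=0, col=11) -> (row=1, col=11)
  U (up): (row=1, col=11) -> (row=0, col=11)
  D (down): (row=0, col=11) -> (row=1, col=11)
  R (right): blocked, stay at (row=1, col=11)
  R (right): blocked, stay at (row=1, col=11)
Final: (row=1, col=11)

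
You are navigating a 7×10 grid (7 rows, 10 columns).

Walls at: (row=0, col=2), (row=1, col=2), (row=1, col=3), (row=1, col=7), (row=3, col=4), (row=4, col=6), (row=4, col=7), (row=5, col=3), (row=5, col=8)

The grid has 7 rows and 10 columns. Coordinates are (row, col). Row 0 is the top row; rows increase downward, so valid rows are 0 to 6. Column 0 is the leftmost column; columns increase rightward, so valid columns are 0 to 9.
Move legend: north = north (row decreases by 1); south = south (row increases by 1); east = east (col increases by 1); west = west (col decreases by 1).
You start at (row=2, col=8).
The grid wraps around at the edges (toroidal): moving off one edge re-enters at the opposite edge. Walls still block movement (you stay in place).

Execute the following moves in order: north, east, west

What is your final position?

Start: (row=2, col=8)
  north (north): (row=2, col=8) -> (row=1, col=8)
  east (east): (row=1, col=8) -> (row=1, col=9)
  west (west): (row=1, col=9) -> (row=1, col=8)
Final: (row=1, col=8)

Answer: Final position: (row=1, col=8)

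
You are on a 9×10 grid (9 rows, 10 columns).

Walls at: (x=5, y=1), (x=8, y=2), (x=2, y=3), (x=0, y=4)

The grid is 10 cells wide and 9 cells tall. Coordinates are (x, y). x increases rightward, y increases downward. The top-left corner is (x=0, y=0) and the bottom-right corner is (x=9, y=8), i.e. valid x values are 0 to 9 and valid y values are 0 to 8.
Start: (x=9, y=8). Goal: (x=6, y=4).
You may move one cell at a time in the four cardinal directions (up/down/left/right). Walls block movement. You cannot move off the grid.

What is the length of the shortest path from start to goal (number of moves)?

Answer: Shortest path length: 7

Derivation:
BFS from (x=9, y=8) until reaching (x=6, y=4):
  Distance 0: (x=9, y=8)
  Distance 1: (x=9, y=7), (x=8, y=8)
  Distance 2: (x=9, y=6), (x=8, y=7), (x=7, y=8)
  Distance 3: (x=9, y=5), (x=8, y=6), (x=7, y=7), (x=6, y=8)
  Distance 4: (x=9, y=4), (x=8, y=5), (x=7, y=6), (x=6, y=7), (x=5, y=8)
  Distance 5: (x=9, y=3), (x=8, y=4), (x=7, y=5), (x=6, y=6), (x=5, y=7), (x=4, y=8)
  Distance 6: (x=9, y=2), (x=8, y=3), (x=7, y=4), (x=6, y=5), (x=5, y=6), (x=4, y=7), (x=3, y=8)
  Distance 7: (x=9, y=1), (x=7, y=3), (x=6, y=4), (x=5, y=5), (x=4, y=6), (x=3, y=7), (x=2, y=8)  <- goal reached here
One shortest path (7 moves): (x=9, y=8) -> (x=8, y=8) -> (x=7, y=8) -> (x=6, y=8) -> (x=6, y=7) -> (x=6, y=6) -> (x=6, y=5) -> (x=6, y=4)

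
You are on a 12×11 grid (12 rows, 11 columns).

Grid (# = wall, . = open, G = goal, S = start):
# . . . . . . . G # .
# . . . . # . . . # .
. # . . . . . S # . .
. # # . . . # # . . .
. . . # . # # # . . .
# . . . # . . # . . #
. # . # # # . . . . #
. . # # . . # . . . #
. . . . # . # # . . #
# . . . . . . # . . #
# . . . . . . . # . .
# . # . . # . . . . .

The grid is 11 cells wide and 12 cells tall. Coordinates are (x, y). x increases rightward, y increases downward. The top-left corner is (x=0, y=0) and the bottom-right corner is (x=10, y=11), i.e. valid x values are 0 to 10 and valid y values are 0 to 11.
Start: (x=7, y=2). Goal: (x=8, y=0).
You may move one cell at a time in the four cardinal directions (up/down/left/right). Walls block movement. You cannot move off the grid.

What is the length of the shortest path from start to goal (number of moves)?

BFS from (x=7, y=2) until reaching (x=8, y=0):
  Distance 0: (x=7, y=2)
  Distance 1: (x=7, y=1), (x=6, y=2)
  Distance 2: (x=7, y=0), (x=6, y=1), (x=8, y=1), (x=5, y=2)
  Distance 3: (x=6, y=0), (x=8, y=0), (x=4, y=2), (x=5, y=3)  <- goal reached here
One shortest path (3 moves): (x=7, y=2) -> (x=7, y=1) -> (x=8, y=1) -> (x=8, y=0)

Answer: Shortest path length: 3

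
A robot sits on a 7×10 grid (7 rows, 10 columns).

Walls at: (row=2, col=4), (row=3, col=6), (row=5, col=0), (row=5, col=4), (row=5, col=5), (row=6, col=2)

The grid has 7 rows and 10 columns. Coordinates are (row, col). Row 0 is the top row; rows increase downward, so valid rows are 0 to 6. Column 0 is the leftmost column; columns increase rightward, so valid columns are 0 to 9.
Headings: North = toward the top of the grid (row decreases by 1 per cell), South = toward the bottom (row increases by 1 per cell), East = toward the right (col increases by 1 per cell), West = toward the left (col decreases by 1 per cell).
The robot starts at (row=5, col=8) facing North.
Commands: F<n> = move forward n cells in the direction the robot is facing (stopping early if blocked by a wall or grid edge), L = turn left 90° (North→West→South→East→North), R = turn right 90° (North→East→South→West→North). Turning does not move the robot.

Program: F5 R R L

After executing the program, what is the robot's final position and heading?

Start: (row=5, col=8), facing North
  F5: move forward 5, now at (row=0, col=8)
  R: turn right, now facing East
  R: turn right, now facing South
  L: turn left, now facing East
Final: (row=0, col=8), facing East

Answer: Final position: (row=0, col=8), facing East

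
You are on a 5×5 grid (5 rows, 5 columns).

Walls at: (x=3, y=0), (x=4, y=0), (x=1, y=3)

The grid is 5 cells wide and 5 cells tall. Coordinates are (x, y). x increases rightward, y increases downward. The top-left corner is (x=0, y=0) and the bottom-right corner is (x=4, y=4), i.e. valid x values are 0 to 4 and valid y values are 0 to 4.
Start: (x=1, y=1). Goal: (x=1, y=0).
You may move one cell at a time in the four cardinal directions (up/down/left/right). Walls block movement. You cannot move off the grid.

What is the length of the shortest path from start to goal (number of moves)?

Answer: Shortest path length: 1

Derivation:
BFS from (x=1, y=1) until reaching (x=1, y=0):
  Distance 0: (x=1, y=1)
  Distance 1: (x=1, y=0), (x=0, y=1), (x=2, y=1), (x=1, y=2)  <- goal reached here
One shortest path (1 moves): (x=1, y=1) -> (x=1, y=0)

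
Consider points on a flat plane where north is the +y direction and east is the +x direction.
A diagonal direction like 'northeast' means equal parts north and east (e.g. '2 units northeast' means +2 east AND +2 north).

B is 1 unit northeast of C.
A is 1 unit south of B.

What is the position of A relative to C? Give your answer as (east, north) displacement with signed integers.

Place C at the origin (east=0, north=0).
  B is 1 unit northeast of C: delta (east=+1, north=+1); B at (east=1, north=1).
  A is 1 unit south of B: delta (east=+0, north=-1); A at (east=1, north=0).
Therefore A relative to C: (east=1, north=0).

Answer: A is at (east=1, north=0) relative to C.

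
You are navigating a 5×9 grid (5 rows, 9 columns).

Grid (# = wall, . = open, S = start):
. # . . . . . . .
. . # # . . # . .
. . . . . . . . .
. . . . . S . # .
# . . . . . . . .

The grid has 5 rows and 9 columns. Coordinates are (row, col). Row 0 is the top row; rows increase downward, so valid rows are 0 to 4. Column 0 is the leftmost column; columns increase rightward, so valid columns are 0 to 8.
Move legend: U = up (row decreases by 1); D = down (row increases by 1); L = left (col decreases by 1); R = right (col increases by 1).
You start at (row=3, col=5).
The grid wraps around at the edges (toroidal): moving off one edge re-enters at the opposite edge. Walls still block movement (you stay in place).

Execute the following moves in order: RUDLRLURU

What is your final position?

Answer: Final position: (row=2, col=6)

Derivation:
Start: (row=3, col=5)
  R (right): (row=3, col=5) -> (row=3, col=6)
  U (up): (row=3, col=6) -> (row=2, col=6)
  D (down): (row=2, col=6) -> (row=3, col=6)
  L (left): (row=3, col=6) -> (row=3, col=5)
  R (right): (row=3, col=5) -> (row=3, col=6)
  L (left): (row=3, col=6) -> (row=3, col=5)
  U (up): (row=3, col=5) -> (row=2, col=5)
  R (right): (row=2, col=5) -> (row=2, col=6)
  U (up): blocked, stay at (row=2, col=6)
Final: (row=2, col=6)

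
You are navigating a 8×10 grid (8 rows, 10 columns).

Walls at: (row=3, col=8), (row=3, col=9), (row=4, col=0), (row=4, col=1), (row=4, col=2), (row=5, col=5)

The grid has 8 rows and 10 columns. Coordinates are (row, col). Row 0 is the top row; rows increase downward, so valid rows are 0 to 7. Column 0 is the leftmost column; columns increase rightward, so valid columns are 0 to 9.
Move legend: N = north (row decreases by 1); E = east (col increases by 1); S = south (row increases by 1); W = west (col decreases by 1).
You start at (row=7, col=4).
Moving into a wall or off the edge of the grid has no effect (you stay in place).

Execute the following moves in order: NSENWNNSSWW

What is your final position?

Start: (row=7, col=4)
  N (north): (row=7, col=4) -> (row=6, col=4)
  S (south): (row=6, col=4) -> (row=7, col=4)
  E (east): (row=7, col=4) -> (row=7, col=5)
  N (north): (row=7, col=5) -> (row=6, col=5)
  W (west): (row=6, col=5) -> (row=6, col=4)
  N (north): (row=6, col=4) -> (row=5, col=4)
  N (north): (row=5, col=4) -> (row=4, col=4)
  S (south): (row=4, col=4) -> (row=5, col=4)
  S (south): (row=5, col=4) -> (row=6, col=4)
  W (west): (row=6, col=4) -> (row=6, col=3)
  W (west): (row=6, col=3) -> (row=6, col=2)
Final: (row=6, col=2)

Answer: Final position: (row=6, col=2)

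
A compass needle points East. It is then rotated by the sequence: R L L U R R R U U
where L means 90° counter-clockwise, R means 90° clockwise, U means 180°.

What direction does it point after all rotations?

Answer: Final heading: East

Derivation:
Start: East
  R (right (90° clockwise)) -> South
  L (left (90° counter-clockwise)) -> East
  L (left (90° counter-clockwise)) -> North
  U (U-turn (180°)) -> South
  R (right (90° clockwise)) -> West
  R (right (90° clockwise)) -> North
  R (right (90° clockwise)) -> East
  U (U-turn (180°)) -> West
  U (U-turn (180°)) -> East
Final: East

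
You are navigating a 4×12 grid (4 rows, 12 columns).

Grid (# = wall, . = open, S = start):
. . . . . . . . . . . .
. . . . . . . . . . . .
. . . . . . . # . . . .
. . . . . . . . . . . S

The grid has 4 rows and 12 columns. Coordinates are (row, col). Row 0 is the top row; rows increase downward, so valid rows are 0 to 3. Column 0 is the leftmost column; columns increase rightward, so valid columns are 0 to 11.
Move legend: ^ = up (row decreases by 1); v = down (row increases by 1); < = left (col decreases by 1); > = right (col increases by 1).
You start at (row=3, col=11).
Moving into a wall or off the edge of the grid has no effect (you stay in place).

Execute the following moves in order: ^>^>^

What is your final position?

Start: (row=3, col=11)
  ^ (up): (row=3, col=11) -> (row=2, col=11)
  > (right): blocked, stay at (row=2, col=11)
  ^ (up): (row=2, col=11) -> (row=1, col=11)
  > (right): blocked, stay at (row=1, col=11)
  ^ (up): (row=1, col=11) -> (row=0, col=11)
Final: (row=0, col=11)

Answer: Final position: (row=0, col=11)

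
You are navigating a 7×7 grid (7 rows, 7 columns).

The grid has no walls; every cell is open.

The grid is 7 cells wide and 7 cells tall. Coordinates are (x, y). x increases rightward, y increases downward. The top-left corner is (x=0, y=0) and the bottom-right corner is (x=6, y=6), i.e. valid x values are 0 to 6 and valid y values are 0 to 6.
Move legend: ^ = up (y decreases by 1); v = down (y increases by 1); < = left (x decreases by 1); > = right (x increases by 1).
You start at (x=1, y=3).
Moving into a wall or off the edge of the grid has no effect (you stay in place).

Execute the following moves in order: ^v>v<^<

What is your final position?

Start: (x=1, y=3)
  ^ (up): (x=1, y=3) -> (x=1, y=2)
  v (down): (x=1, y=2) -> (x=1, y=3)
  > (right): (x=1, y=3) -> (x=2, y=3)
  v (down): (x=2, y=3) -> (x=2, y=4)
  < (left): (x=2, y=4) -> (x=1, y=4)
  ^ (up): (x=1, y=4) -> (x=1, y=3)
  < (left): (x=1, y=3) -> (x=0, y=3)
Final: (x=0, y=3)

Answer: Final position: (x=0, y=3)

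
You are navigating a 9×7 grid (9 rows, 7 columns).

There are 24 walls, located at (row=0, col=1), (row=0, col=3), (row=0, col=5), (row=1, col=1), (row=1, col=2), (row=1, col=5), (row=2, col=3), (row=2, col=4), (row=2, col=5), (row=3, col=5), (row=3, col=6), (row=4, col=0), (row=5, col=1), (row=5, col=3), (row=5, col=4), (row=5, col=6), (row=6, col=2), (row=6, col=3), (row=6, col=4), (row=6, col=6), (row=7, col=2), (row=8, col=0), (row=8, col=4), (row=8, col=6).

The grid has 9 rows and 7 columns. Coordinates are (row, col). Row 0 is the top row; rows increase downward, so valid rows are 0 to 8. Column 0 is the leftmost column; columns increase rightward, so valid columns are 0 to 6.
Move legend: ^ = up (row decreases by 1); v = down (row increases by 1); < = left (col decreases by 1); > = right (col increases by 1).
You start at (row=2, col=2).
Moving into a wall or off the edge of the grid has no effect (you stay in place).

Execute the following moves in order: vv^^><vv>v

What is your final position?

Answer: Final position: (row=5, col=2)

Derivation:
Start: (row=2, col=2)
  v (down): (row=2, col=2) -> (row=3, col=2)
  v (down): (row=3, col=2) -> (row=4, col=2)
  ^ (up): (row=4, col=2) -> (row=3, col=2)
  ^ (up): (row=3, col=2) -> (row=2, col=2)
  > (right): blocked, stay at (row=2, col=2)
  < (left): (row=2, col=2) -> (row=2, col=1)
  v (down): (row=2, col=1) -> (row=3, col=1)
  v (down): (row=3, col=1) -> (row=4, col=1)
  > (right): (row=4, col=1) -> (row=4, col=2)
  v (down): (row=4, col=2) -> (row=5, col=2)
Final: (row=5, col=2)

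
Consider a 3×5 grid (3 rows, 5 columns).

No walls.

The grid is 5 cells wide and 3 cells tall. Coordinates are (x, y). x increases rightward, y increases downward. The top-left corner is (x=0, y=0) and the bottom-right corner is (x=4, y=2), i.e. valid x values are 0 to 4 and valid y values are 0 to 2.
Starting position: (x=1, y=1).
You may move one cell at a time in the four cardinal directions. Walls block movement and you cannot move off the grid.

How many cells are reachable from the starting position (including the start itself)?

BFS flood-fill from (x=1, y=1):
  Distance 0: (x=1, y=1)
  Distance 1: (x=1, y=0), (x=0, y=1), (x=2, y=1), (x=1, y=2)
  Distance 2: (x=0, y=0), (x=2, y=0), (x=3, y=1), (x=0, y=2), (x=2, y=2)
  Distance 3: (x=3, y=0), (x=4, y=1), (x=3, y=2)
  Distance 4: (x=4, y=0), (x=4, y=2)
Total reachable: 15 (grid has 15 open cells total)

Answer: Reachable cells: 15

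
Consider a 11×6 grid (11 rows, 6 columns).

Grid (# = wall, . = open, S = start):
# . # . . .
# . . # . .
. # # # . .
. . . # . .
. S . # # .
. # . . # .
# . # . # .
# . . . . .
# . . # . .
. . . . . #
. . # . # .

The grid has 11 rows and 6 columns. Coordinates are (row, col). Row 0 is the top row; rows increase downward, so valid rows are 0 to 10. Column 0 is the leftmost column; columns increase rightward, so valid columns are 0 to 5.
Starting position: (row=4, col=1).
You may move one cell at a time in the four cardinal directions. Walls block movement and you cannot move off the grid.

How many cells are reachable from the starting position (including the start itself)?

BFS flood-fill from (row=4, col=1):
  Distance 0: (row=4, col=1)
  Distance 1: (row=3, col=1), (row=4, col=0), (row=4, col=2)
  Distance 2: (row=3, col=0), (row=3, col=2), (row=5, col=0), (row=5, col=2)
  Distance 3: (row=2, col=0), (row=5, col=3)
  Distance 4: (row=6, col=3)
  Distance 5: (row=7, col=3)
  Distance 6: (row=7, col=2), (row=7, col=4)
  Distance 7: (row=7, col=1), (row=7, col=5), (row=8, col=2), (row=8, col=4)
  Distance 8: (row=6, col=1), (row=6, col=5), (row=8, col=1), (row=8, col=5), (row=9, col=2), (row=9, col=4)
  Distance 9: (row=5, col=5), (row=9, col=1), (row=9, col=3)
  Distance 10: (row=4, col=5), (row=9, col=0), (row=10, col=1), (row=10, col=3)
  Distance 11: (row=3, col=5), (row=10, col=0)
  Distance 12: (row=2, col=5), (row=3, col=4)
  Distance 13: (row=1, col=5), (row=2, col=4)
  Distance 14: (row=0, col=5), (row=1, col=4)
  Distance 15: (row=0, col=4)
  Distance 16: (row=0, col=3)
Total reachable: 41 (grid has 45 open cells total)

Answer: Reachable cells: 41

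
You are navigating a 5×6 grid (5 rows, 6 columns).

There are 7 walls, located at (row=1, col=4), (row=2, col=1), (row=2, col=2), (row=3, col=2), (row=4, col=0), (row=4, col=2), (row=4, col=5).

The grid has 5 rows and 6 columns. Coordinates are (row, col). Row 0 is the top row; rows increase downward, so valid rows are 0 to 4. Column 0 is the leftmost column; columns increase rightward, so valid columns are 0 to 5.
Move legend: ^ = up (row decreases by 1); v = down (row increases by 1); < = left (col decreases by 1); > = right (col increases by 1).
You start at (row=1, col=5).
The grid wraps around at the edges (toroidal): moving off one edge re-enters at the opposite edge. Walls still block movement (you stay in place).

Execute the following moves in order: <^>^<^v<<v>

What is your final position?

Start: (row=1, col=5)
  < (left): blocked, stay at (row=1, col=5)
  ^ (up): (row=1, col=5) -> (row=0, col=5)
  > (right): (row=0, col=5) -> (row=0, col=0)
  ^ (up): blocked, stay at (row=0, col=0)
  < (left): (row=0, col=0) -> (row=0, col=5)
  ^ (up): blocked, stay at (row=0, col=5)
  v (down): (row=0, col=5) -> (row=1, col=5)
  < (left): blocked, stay at (row=1, col=5)
  < (left): blocked, stay at (row=1, col=5)
  v (down): (row=1, col=5) -> (row=2, col=5)
  > (right): (row=2, col=5) -> (row=2, col=0)
Final: (row=2, col=0)

Answer: Final position: (row=2, col=0)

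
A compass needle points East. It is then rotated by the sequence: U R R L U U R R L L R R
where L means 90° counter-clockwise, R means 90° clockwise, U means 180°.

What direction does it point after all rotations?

Start: East
  U (U-turn (180°)) -> West
  R (right (90° clockwise)) -> North
  R (right (90° clockwise)) -> East
  L (left (90° counter-clockwise)) -> North
  U (U-turn (180°)) -> South
  U (U-turn (180°)) -> North
  R (right (90° clockwise)) -> East
  R (right (90° clockwise)) -> South
  L (left (90° counter-clockwise)) -> East
  L (left (90° counter-clockwise)) -> North
  R (right (90° clockwise)) -> East
  R (right (90° clockwise)) -> South
Final: South

Answer: Final heading: South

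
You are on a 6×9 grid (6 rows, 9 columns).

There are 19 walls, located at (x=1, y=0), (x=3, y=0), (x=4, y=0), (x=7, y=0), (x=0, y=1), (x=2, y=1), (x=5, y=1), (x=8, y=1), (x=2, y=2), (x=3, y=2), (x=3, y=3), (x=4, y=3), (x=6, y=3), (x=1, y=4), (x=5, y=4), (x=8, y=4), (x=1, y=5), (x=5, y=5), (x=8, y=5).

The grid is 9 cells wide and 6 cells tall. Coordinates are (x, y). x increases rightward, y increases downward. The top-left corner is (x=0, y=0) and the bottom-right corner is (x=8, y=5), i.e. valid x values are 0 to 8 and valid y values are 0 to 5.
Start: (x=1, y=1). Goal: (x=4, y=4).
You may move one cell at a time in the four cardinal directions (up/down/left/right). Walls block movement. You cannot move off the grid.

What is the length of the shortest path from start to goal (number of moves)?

BFS from (x=1, y=1) until reaching (x=4, y=4):
  Distance 0: (x=1, y=1)
  Distance 1: (x=1, y=2)
  Distance 2: (x=0, y=2), (x=1, y=3)
  Distance 3: (x=0, y=3), (x=2, y=3)
  Distance 4: (x=0, y=4), (x=2, y=4)
  Distance 5: (x=3, y=4), (x=0, y=5), (x=2, y=5)
  Distance 6: (x=4, y=4), (x=3, y=5)  <- goal reached here
One shortest path (6 moves): (x=1, y=1) -> (x=1, y=2) -> (x=1, y=3) -> (x=2, y=3) -> (x=2, y=4) -> (x=3, y=4) -> (x=4, y=4)

Answer: Shortest path length: 6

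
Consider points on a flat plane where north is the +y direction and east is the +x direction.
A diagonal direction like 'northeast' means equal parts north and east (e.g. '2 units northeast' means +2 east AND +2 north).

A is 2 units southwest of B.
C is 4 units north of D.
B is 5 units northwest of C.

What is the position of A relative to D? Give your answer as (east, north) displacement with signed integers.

Answer: A is at (east=-7, north=7) relative to D.

Derivation:
Place D at the origin (east=0, north=0).
  C is 4 units north of D: delta (east=+0, north=+4); C at (east=0, north=4).
  B is 5 units northwest of C: delta (east=-5, north=+5); B at (east=-5, north=9).
  A is 2 units southwest of B: delta (east=-2, north=-2); A at (east=-7, north=7).
Therefore A relative to D: (east=-7, north=7).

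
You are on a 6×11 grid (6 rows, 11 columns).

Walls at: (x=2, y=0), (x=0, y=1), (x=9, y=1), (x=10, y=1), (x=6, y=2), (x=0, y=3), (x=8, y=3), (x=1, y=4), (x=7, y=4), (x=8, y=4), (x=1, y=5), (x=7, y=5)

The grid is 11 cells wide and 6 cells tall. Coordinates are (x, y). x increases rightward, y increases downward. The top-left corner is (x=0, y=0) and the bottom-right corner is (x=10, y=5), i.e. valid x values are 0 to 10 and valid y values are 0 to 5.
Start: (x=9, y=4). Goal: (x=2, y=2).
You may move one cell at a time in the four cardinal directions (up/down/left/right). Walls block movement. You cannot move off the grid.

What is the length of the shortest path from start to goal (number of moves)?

BFS from (x=9, y=4) until reaching (x=2, y=2):
  Distance 0: (x=9, y=4)
  Distance 1: (x=9, y=3), (x=10, y=4), (x=9, y=5)
  Distance 2: (x=9, y=2), (x=10, y=3), (x=8, y=5), (x=10, y=5)
  Distance 3: (x=8, y=2), (x=10, y=2)
  Distance 4: (x=8, y=1), (x=7, y=2)
  Distance 5: (x=8, y=0), (x=7, y=1), (x=7, y=3)
  Distance 6: (x=7, y=0), (x=9, y=0), (x=6, y=1), (x=6, y=3)
  Distance 7: (x=6, y=0), (x=10, y=0), (x=5, y=1), (x=5, y=3), (x=6, y=4)
  Distance 8: (x=5, y=0), (x=4, y=1), (x=5, y=2), (x=4, y=3), (x=5, y=4), (x=6, y=5)
  Distance 9: (x=4, y=0), (x=3, y=1), (x=4, y=2), (x=3, y=3), (x=4, y=4), (x=5, y=5)
  Distance 10: (x=3, y=0), (x=2, y=1), (x=3, y=2), (x=2, y=3), (x=3, y=4), (x=4, y=5)
  Distance 11: (x=1, y=1), (x=2, y=2), (x=1, y=3), (x=2, y=4), (x=3, y=5)  <- goal reached here
One shortest path (11 moves): (x=9, y=4) -> (x=9, y=3) -> (x=9, y=2) -> (x=8, y=2) -> (x=7, y=2) -> (x=7, y=1) -> (x=6, y=1) -> (x=5, y=1) -> (x=4, y=1) -> (x=3, y=1) -> (x=2, y=1) -> (x=2, y=2)

Answer: Shortest path length: 11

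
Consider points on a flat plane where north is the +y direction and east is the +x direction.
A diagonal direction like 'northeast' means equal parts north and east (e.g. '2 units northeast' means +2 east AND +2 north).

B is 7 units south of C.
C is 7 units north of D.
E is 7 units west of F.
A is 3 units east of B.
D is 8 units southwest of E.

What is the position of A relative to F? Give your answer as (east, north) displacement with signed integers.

Answer: A is at (east=-12, north=-8) relative to F.

Derivation:
Place F at the origin (east=0, north=0).
  E is 7 units west of F: delta (east=-7, north=+0); E at (east=-7, north=0).
  D is 8 units southwest of E: delta (east=-8, north=-8); D at (east=-15, north=-8).
  C is 7 units north of D: delta (east=+0, north=+7); C at (east=-15, north=-1).
  B is 7 units south of C: delta (east=+0, north=-7); B at (east=-15, north=-8).
  A is 3 units east of B: delta (east=+3, north=+0); A at (east=-12, north=-8).
Therefore A relative to F: (east=-12, north=-8).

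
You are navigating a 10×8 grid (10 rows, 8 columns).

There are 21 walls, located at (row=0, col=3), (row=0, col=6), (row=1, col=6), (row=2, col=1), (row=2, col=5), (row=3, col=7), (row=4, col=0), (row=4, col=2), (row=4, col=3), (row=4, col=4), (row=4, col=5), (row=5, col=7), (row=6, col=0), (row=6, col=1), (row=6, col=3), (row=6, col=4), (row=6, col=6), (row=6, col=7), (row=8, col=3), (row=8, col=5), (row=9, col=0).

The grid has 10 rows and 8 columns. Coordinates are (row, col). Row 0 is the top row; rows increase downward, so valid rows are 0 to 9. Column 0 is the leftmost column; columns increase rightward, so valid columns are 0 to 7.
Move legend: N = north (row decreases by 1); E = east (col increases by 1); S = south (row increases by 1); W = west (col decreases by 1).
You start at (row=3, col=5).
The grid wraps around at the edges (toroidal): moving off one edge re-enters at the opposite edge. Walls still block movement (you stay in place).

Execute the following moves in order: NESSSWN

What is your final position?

Start: (row=3, col=5)
  N (north): blocked, stay at (row=3, col=5)
  E (east): (row=3, col=5) -> (row=3, col=6)
  S (south): (row=3, col=6) -> (row=4, col=6)
  S (south): (row=4, col=6) -> (row=5, col=6)
  S (south): blocked, stay at (row=5, col=6)
  W (west): (row=5, col=6) -> (row=5, col=5)
  N (north): blocked, stay at (row=5, col=5)
Final: (row=5, col=5)

Answer: Final position: (row=5, col=5)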